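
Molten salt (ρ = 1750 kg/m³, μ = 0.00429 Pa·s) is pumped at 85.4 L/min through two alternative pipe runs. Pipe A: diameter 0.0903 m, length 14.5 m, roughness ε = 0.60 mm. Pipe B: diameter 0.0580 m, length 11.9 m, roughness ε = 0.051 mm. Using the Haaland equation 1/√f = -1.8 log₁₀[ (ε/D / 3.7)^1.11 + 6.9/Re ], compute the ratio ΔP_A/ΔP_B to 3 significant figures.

ΔP_A/ΔP_B ≈ 0.179

Pipe A: V = Q/A = 0.001423/0.006404 = 0.2222 m/s; Re = 8187; ε/D = 0.00664; Haaland → f = 0.04052; ΔP_A = f(L/D)(ρV²/2) = 281.2 Pa.
Pipe B: V = Q/A = 0.001423/0.002642 = 0.5387 m/s; Re = 1.275e+04; ε/D = 0.000879; Haaland → f = 0.03021; ΔP_B = f(L/D)(ρV²/2) = 1574 Pa.
ΔP_A/ΔP_B = 281.2/1574 = 0.179.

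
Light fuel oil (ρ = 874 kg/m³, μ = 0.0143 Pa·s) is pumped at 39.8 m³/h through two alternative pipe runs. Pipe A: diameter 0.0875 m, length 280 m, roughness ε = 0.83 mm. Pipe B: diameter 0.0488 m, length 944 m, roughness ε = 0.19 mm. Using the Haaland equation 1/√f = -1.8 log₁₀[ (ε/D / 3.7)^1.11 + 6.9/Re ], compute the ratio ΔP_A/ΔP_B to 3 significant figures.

ΔP_A/ΔP_B ≈ 0.0206

Pipe A: V = Q/A = 0.01106/0.006013 = 1.839 m/s; Re = 9832; ε/D = 0.00949; Haaland → f = 0.04259; ΔP_A = f(L/D)(ρV²/2) = 2.013e+05 Pa.
Pipe B: V = Q/A = 0.01106/0.00187 = 5.911 m/s; Re = 1.763e+04; ε/D = 0.00389; Haaland → f = 0.03313; ΔP_B = f(L/D)(ρV²/2) = 9.784e+06 Pa.
ΔP_A/ΔP_B = 2.013e+05/9.784e+06 = 0.0206.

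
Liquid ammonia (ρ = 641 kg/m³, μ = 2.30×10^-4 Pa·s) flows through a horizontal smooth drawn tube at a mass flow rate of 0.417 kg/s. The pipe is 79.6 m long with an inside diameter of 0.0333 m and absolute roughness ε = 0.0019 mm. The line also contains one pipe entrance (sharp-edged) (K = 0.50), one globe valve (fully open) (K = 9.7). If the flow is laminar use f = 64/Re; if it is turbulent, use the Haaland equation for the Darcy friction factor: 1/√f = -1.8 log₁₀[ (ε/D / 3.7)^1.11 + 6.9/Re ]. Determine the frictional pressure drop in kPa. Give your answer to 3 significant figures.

A = πD²/4 = π(0.0333)²/4 = 0.0008709 m²; mean velocity V = ṁ/(ρA) = 0.417/(641 · 0.0008709) = 0.747 m/s.
Reynolds number Re = ρVD/μ = 641 · 0.747 · 0.0333 / 0.00023 = 6.932e+04.
Re > 4000 → turbulent. Relative roughness ε/D = 1.9e-06/0.0333 = 5.71e-05. Haaland: 1/√f = -1.8 log₁₀[(5.71e-05/3.7)^1.11 + 6.9/6.932e+04] = -1.8 log₁₀[4.56e-06 + 9.95e-05] = 7.169, so f = 0.01946.
Total minor-loss coefficient ΣK = 1·0.5 + 1·9.7 = 10.2.
ΔP = [f·L/D + ΣK]·(ρV²/2) = [0.01946·79.6/0.0333 + 10.2]·(641·0.747²/2) = [46.52 + 10.2]·178.8 = 1.014e+04 Pa.
ΔP = 1.014e+04 Pa = 10.1 kPa.

ΔP ≈ 10.1 kPa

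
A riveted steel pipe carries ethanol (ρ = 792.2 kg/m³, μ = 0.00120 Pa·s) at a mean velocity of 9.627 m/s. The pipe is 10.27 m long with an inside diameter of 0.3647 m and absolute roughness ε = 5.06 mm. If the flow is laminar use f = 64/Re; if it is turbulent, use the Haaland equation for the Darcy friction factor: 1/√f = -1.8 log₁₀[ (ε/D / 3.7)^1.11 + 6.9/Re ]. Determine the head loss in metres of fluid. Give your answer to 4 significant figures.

h_f ≈ 5.664 m

Reynolds number Re = ρVD/μ = 792.2 · 9.627 · 0.3647 / 0.0012 = 2.318e+06.
Re > 4000 → turbulent. Relative roughness ε/D = 0.00506/0.3647 = 0.0139. Haaland: 1/√f = -1.8 log₁₀[(0.0139/3.7)^1.11 + 6.9/2.318e+06] = -1.8 log₁₀[0.00203 + 2.98e-06] = 4.846, so f = 0.04258.
Darcy-Weisbach: ΔP = f(L/D)(ρV²/2) = 0.04258·(10.27/0.3647)·(792.2·9.627²/2) = 0.04258·28.16·3.671e+04 = 4.402e+04 Pa.
Head loss h_f = ΔP/(ρg) = 4.402e+04/(792.2·9.81) = 5.664 m.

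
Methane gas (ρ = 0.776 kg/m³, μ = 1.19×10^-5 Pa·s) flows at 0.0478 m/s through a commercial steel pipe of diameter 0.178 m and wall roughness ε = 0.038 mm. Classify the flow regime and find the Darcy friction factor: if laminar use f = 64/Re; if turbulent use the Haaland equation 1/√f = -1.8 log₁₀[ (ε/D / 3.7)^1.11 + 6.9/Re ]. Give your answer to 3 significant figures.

f ≈ 0.115

Re = ρVD/μ = 0.776·0.0478·0.178/1.19e-05 = 554.8.
Re < 2300 → laminar, so f = 64/Re = 0.1153 (roughness is irrelevant in laminar flow).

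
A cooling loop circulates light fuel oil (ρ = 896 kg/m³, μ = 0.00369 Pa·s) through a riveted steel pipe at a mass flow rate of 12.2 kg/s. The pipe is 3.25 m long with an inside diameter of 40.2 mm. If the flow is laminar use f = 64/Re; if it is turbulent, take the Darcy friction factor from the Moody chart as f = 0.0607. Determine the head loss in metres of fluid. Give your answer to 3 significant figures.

A = πD²/4 = π(0.0402)²/4 = 0.001269 m²; mean velocity V = ṁ/(ρA) = 12.2/(896 · 0.001269) = 10.73 m/s.
Reynolds number Re = ρVD/μ = 896 · 10.73 · 0.0402 / 0.00369 = 1.047e+05.
Re > 4000 → turbulent; use the Moody-chart value f = 0.0607.
Darcy-Weisbach: ΔP = f(L/D)(ρV²/2) = 0.0607·(3.25/0.0402)·(896·10.73²/2) = 0.0607·80.85·5.156e+04 = 2.53e+05 Pa.
Head loss h_f = ΔP/(ρg) = 2.53e+05/(896·9.81) = 28.8 m.

h_f ≈ 28.8 m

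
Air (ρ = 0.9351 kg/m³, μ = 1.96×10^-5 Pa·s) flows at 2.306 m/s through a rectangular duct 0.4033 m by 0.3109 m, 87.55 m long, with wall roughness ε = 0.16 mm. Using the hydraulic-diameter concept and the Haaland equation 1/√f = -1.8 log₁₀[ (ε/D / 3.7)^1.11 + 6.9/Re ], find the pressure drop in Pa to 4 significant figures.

ΔP ≈ 14.37 Pa

Hydraulic diameter D_h = 4A/P = 4·(0.4033·0.3109)/(2·(0.4033+0.3109)) = 0.5015/1.428 = 0.3511 m.
Re = ρVD_h/μ = 0.9351·2.306·0.3511/1.96e-05 = 3.863e+04.
ε/D_h = 0.00016/0.3511 = 0.000456; Haaland gives 1/√f = -1.8 log₁₀[4.58e-05+0.000179] = 6.568, so f = 0.02318.
ΔP = f(L/D_h)(ρV²/2) = 0.02318·87.55/0.3511·2.486 = 14.37 Pa.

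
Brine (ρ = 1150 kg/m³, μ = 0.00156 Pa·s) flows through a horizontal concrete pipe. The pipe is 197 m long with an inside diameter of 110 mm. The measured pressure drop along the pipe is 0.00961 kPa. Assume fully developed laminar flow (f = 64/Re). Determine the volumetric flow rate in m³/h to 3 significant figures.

Q ≈ 0.405 m³/h

For laminar flow, f = 64/Re with Re = ρVD/μ, so Darcy-Weisbach reduces to ΔP = 32μLV/D². Solving for V: V = ΔP·D²/(32μL) = 9.61·(0.11)²/(32·0.00156·197) = 0.01182 m/s.
Check: Re = ρVD/μ = 1150·0.01182·0.11/0.00156 = 958.8 < 2300, so the laminar assumption holds.
Q = V·A = 0.01182·(π/4·0.11²) = 0.0001124 m³/s = 0.405 m³/h.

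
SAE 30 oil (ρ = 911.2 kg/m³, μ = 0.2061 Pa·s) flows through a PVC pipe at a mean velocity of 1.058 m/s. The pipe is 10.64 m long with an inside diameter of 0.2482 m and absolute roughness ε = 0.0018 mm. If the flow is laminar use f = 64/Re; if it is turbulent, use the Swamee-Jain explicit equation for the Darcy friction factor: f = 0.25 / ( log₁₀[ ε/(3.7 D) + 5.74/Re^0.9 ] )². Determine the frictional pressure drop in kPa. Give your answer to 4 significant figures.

ΔP ≈ 1.205 kPa

Reynolds number Re = ρVD/μ = 911.2 · 1.058 · 0.2482 / 0.206 = 1161.
Re < 2300 → laminar flow, so f = 64/Re = 64/1161 = 0.05513 (the turbulent correlation is not needed).
Darcy-Weisbach: ΔP = f(L/D)(ρV²/2) = 0.05513·(10.64/0.2482)·(911.2·1.058²/2) = 0.05513·42.87·510 = 1205 Pa.
ΔP = 1205 Pa = 1.205 kPa.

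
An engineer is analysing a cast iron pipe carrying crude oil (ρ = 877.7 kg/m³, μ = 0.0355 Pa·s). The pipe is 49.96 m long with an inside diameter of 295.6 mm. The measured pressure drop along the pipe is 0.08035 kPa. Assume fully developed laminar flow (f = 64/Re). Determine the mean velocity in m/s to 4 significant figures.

For laminar flow, f = 64/Re with Re = ρVD/μ, so Darcy-Weisbach reduces to ΔP = 32μLV/D². Solving for V: V = ΔP·D²/(32μL) = 80.35·(0.2956)²/(32·0.0355·49.96) = 0.1237 m/s.
Check: Re = ρVD/μ = 877.7·0.1237·0.2956/0.0355 = 904.1 < 2300, so the laminar assumption holds.

V ≈ 0.1237 m/s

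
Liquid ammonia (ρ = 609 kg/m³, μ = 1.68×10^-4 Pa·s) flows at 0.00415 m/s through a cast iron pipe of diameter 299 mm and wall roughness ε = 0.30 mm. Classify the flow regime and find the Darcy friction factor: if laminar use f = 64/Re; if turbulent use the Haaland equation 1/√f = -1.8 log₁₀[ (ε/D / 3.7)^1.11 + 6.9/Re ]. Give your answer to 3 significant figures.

f ≈ 0.0398

Re = ρVD/μ = 609·0.00415·0.299/0.000168 = 4498.
Re > 4000 → turbulent. ε/D = 0.0003/0.299 = 0.001; Haaland: 1/√f = -1.8 log₁₀[0.00011 + 0.00153] = 5.011, so f = 0.03982.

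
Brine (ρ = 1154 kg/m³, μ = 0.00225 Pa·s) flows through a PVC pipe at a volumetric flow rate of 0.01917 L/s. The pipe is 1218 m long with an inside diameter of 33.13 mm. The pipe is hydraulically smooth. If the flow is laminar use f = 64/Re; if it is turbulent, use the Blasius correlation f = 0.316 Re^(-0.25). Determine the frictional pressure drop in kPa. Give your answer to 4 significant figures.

ΔP ≈ 1.777 kPa

Q = 0.01917 L/s = 0.01917/1000 = 1.917e-05 m³/s.
Cross-sectional area A = πD²/4 = π(0.03313)²/4 = 0.0008621 m²; mean velocity V = Q/A = 1.917e-05/0.0008621 = 0.02224 m/s.
Reynolds number Re = ρVD/μ = 1154 · 0.02224 · 0.03313 / 0.00225 = 377.9.
Re < 2300 → laminar flow, so f = 64/Re = 64/377.9 = 0.1694 (the turbulent correlation is not needed).
Darcy-Weisbach: ΔP = f(L/D)(ρV²/2) = 0.1694·(1218/0.03313)·(1154·0.02224²/2) = 0.1694·3.676e+04·0.2853 = 1777 Pa.
ΔP = 1777 Pa = 1.777 kPa.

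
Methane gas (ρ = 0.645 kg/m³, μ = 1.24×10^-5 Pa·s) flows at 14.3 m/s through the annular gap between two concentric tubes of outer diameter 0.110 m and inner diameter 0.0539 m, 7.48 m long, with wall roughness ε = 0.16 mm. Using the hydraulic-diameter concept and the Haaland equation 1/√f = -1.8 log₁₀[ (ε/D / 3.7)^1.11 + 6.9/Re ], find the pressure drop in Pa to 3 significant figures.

ΔP ≈ 251 Pa

Hydraulic diameter D_h = 4A/P = D_o - D_i = 0.11 - 0.0539 = 0.0561 m.
Re = ρVD_h/μ = 0.645·14.3·0.0561/1.24e-05 = 4.173e+04.
ε/D_h = 0.00016/0.0561 = 0.00285; Haaland gives 1/√f = -1.8 log₁₀[0.00035+0.000165] = 5.918, so f = 0.02856.
ΔP = f(L/D_h)(ρV²/2) = 0.02856·7.48/0.0561·65.95 = 251.1 Pa.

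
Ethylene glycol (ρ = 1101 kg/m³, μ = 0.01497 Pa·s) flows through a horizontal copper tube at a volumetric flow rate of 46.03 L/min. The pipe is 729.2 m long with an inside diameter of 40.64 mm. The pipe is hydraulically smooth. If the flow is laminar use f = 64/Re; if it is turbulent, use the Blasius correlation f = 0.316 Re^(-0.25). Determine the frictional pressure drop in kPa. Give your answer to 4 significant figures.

Q = 46.03 L/min = 46.03/60000 = 0.0007672 m³/s.
Cross-sectional area A = πD²/4 = π(0.04064)²/4 = 0.001297 m²; mean velocity V = Q/A = 0.0007672/0.001297 = 0.5914 m/s.
Reynolds number Re = ρVD/μ = 1101 · 0.5914 · 0.04064 / 0.015 = 1768.
Re < 2300 → laminar flow, so f = 64/Re = 64/1768 = 0.0362 (the turbulent correlation is not needed).
Darcy-Weisbach: ΔP = f(L/D)(ρV²/2) = 0.0362·(729.2/0.04064)·(1101·0.5914²/2) = 0.0362·1.794e+04·192.5 = 1.251e+05 Pa.
ΔP = 1.251e+05 Pa = 125.1 kPa.

ΔP ≈ 125.1 kPa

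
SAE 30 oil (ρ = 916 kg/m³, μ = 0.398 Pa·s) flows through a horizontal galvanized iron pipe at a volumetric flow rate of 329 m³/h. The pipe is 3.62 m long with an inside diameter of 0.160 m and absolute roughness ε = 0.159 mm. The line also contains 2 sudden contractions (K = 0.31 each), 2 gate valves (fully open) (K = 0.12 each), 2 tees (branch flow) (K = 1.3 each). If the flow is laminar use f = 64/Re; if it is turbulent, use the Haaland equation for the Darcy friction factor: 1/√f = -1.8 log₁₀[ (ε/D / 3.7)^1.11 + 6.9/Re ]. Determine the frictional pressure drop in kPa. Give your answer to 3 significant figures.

Q = 329 m³/h = 329/3600 = 0.09139 m³/s.
Cross-sectional area A = πD²/4 = π(0.16)²/4 = 0.02011 m²; mean velocity V = Q/A = 0.09139/0.02011 = 4.545 m/s.
Reynolds number Re = ρVD/μ = 916 · 4.545 · 0.16 / 0.398 = 1674.
Re < 2300 → laminar flow, so f = 64/Re = 64/1674 = 0.03824 (the turbulent correlation is not needed).
Total minor-loss coefficient ΣK = 2·0.31 + 2·0.12 + 2·1.3 = 3.46.
ΔP = [f·L/D + ΣK]·(ρV²/2) = [0.03824·3.62/0.16 + 3.46]·(916·4.545²/2) = [0.8651 + 3.46]·9462 = 4.093e+04 Pa.
ΔP = 4.093e+04 Pa = 40.9 kPa.

ΔP ≈ 40.9 kPa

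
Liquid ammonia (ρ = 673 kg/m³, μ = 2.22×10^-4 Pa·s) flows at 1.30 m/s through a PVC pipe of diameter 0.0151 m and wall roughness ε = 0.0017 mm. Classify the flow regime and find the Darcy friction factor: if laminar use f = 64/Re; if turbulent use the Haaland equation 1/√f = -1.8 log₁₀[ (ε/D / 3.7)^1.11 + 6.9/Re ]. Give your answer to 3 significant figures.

Re = ρVD/μ = 673·1.3·0.0151/0.000222 = 5.951e+04.
Re > 4000 → turbulent. ε/D = 1.7e-06/0.0151 = 0.000113; Haaland: 1/√f = -1.8 log₁₀[9.69e-06 + 0.000116] = 7.022, so f = 0.02028.

f ≈ 0.0203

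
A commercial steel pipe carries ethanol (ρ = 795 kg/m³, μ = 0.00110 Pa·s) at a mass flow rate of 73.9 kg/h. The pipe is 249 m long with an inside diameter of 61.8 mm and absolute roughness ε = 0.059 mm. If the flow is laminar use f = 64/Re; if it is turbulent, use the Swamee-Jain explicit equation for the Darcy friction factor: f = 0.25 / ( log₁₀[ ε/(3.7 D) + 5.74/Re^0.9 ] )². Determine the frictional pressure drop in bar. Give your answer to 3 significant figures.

ΔP ≈ 1.98×10^-4 bar

ṁ = 73.9 kg/h = 73.9/3600 = 0.02053 kg/s.
A = πD²/4 = π(0.0618)²/4 = 0.003 m²; mean velocity V = ṁ/(ρA) = 0.02053/(795 · 0.003) = 0.008608 m/s.
Reynolds number Re = ρVD/μ = 795 · 0.008608 · 0.0618 / 0.0011 = 384.5.
Re < 2300 → laminar flow, so f = 64/Re = 64/384.5 = 0.1665 (the turbulent correlation is not needed).
Darcy-Weisbach: ΔP = f(L/D)(ρV²/2) = 0.1665·(249/0.0618)·(795·0.008608²/2) = 0.1665·4029·0.02945 = 19.75 Pa.
ΔP = 19.75 Pa = 1.98×10^-4 bar.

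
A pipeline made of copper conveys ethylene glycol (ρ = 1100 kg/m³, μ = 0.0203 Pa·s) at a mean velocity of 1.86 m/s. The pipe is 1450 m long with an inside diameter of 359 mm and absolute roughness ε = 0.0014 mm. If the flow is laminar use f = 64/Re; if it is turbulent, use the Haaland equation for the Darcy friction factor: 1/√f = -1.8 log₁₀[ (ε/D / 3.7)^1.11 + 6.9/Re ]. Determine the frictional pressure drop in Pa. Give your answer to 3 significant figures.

Reynolds number Re = ρVD/μ = 1100 · 1.86 · 0.359 / 0.0203 = 3.618e+04.
Re > 4000 → turbulent. Relative roughness ε/D = 1.4e-06/0.359 = 3.9e-06. Haaland: 1/√f = -1.8 log₁₀[(3.9e-06/3.7)^1.11 + 6.9/3.618e+04] = -1.8 log₁₀[2.32e-07 + 0.000191] = 6.694, so f = 0.02231.
Darcy-Weisbach: ΔP = f(L/D)(ρV²/2) = 0.02231·(1450/0.359)·(1100·1.86²/2) = 0.02231·4039·1903 = 1.715e+05 Pa.

ΔP ≈ 171000 Pa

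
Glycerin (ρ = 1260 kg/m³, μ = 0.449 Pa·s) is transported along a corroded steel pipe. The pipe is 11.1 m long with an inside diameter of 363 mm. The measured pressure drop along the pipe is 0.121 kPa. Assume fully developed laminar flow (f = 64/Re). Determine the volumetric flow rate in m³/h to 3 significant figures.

Q ≈ 37.2 m³/h

For laminar flow, f = 64/Re with Re = ρVD/μ, so Darcy-Weisbach reduces to ΔP = 32μLV/D². Solving for V: V = ΔP·D²/(32μL) = 121·(0.363)²/(32·0.449·11.1) = 0.09997 m/s.
Check: Re = ρVD/μ = 1260·0.09997·0.363/0.449 = 101.8 < 2300, so the laminar assumption holds.
Q = V·A = 0.09997·(π/4·0.363²) = 0.01035 m³/s = 37.2 m³/h.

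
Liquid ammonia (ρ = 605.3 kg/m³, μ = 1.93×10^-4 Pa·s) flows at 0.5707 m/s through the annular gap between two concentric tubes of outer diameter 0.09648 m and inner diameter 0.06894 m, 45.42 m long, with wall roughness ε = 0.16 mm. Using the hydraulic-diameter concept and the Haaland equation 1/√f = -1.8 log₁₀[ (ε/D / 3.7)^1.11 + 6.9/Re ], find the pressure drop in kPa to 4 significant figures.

Hydraulic diameter D_h = 4A/P = D_o - D_i = 0.09648 - 0.06894 = 0.02754 m.
Re = ρVD_h/μ = 605.3·0.5707·0.02754/0.000193 = 4.929e+04.
ε/D_h = 0.00016/0.02754 = 0.00581; Haaland gives 1/√f = -1.8 log₁₀[0.000772+0.00014] = 5.472, so f = 0.03339.
ΔP = f(L/D_h)(ρV²/2) = 0.03339·45.42/0.02754·98.57 = 5429 Pa.
ΔP = 5.429 kPa.

ΔP ≈ 5.429 kPa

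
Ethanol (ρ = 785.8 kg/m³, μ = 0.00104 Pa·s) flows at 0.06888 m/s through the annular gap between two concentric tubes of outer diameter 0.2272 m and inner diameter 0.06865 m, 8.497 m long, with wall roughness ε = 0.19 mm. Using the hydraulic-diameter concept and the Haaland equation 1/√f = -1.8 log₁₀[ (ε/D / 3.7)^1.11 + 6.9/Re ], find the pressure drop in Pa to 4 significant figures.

ΔP ≈ 3.396 Pa

Hydraulic diameter D_h = 4A/P = D_o - D_i = 0.2272 - 0.06865 = 0.1586 m.
Re = ρVD_h/μ = 785.8·0.06888·0.1586/0.00104 = 8252.
ε/D_h = 0.00019/0.1586 = 0.0012; Haaland gives 1/√f = -1.8 log₁₀[0.000134+0.000836] = 5.424, so f = 0.03399.
ΔP = f(L/D_h)(ρV²/2) = 0.03399·8.497/0.1586·1.864 = 3.396 Pa.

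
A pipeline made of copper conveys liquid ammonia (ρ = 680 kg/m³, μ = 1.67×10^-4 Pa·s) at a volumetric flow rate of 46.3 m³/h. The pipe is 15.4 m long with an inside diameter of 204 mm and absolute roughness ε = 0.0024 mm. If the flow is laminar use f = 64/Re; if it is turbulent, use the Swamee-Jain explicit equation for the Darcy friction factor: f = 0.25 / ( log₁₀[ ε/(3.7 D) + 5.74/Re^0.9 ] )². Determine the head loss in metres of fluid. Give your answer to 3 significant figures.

Q = 46.3 m³/h = 46.3/3600 = 0.01286 m³/s.
Cross-sectional area A = πD²/4 = π(0.204)²/4 = 0.03269 m²; mean velocity V = Q/A = 0.01286/0.03269 = 0.3935 m/s.
Reynolds number Re = ρVD/μ = 680 · 0.3935 · 0.204 / 0.000167 = 3.269e+05.
Re > 4000 → turbulent. Relative roughness ε/D = 2.4e-06/0.204 = 1.18e-05. Swamee-Jain: f = 0.25/(log₁₀[1.18e-05/3.7 + 5.74/3.269e+05^0.9])² = 0.25/(log₁₀[3.18e-06 + 6.25e-05])² = 0.25/(-4.182)² = 0.01429.
Darcy-Weisbach: ΔP = f(L/D)(ρV²/2) = 0.01429·(15.4/0.204)·(680·0.3935²/2) = 0.01429·75.49·52.64 = 56.79 Pa.
Head loss h_f = ΔP/(ρg) = 56.79/(680·9.81) = 0.00851 m.

h_f ≈ 0.00851 m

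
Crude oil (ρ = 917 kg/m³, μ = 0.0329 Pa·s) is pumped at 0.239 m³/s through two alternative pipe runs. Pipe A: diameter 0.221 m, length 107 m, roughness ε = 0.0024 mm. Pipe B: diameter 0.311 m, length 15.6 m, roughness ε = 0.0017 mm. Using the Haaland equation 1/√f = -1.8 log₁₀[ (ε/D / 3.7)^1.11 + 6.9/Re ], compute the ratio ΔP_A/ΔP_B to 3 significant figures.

Pipe A: V = Q/A = 0.239/0.03836 = 6.231 m/s; Re = 3.838e+04; ε/D = 1.09e-05; Haaland → f = 0.02202; ΔP_A = f(L/D)(ρV²/2) = 1.898e+05 Pa.
Pipe B: V = Q/A = 0.239/0.07596 = 3.146 m/s; Re = 2.727e+04; ε/D = 5.47e-06; Haaland → f = 0.02386; ΔP_B = f(L/D)(ρV²/2) = 5433 Pa.
ΔP_A/ΔP_B = 1.898e+05/5433 = 34.9.

ΔP_A/ΔP_B ≈ 34.9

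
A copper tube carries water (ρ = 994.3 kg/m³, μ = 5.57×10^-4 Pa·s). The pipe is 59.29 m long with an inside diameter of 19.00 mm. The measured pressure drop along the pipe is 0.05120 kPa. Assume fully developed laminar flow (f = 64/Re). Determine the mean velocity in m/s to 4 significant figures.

V ≈ 0.01749 m/s

For laminar flow, f = 64/Re with Re = ρVD/μ, so Darcy-Weisbach reduces to ΔP = 32μLV/D². Solving for V: V = ΔP·D²/(32μL) = 51.2·(0.019)²/(32·0.000557·59.29) = 0.01749 m/s.
Check: Re = ρVD/μ = 994.3·0.01749·0.019/0.000557 = 593.2 < 2300, so the laminar assumption holds.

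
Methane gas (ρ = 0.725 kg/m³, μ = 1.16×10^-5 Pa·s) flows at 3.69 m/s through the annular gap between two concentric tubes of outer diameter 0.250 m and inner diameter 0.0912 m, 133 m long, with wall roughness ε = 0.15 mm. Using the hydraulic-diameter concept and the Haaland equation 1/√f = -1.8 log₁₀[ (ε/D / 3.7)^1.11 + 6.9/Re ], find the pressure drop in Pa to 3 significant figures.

Hydraulic diameter D_h = 4A/P = D_o - D_i = 0.25 - 0.0912 = 0.1588 m.
Re = ρVD_h/μ = 0.725·3.69·0.1588/1.16e-05 = 3.662e+04.
ε/D_h = 0.00015/0.1588 = 0.000945; Haaland gives 1/√f = -1.8 log₁₀[0.000103+0.000188] = 6.365, so f = 0.02469.
ΔP = f(L/D_h)(ρV²/2) = 0.02469·133/0.1588·4.936 = 102.1 Pa.

ΔP ≈ 102 Pa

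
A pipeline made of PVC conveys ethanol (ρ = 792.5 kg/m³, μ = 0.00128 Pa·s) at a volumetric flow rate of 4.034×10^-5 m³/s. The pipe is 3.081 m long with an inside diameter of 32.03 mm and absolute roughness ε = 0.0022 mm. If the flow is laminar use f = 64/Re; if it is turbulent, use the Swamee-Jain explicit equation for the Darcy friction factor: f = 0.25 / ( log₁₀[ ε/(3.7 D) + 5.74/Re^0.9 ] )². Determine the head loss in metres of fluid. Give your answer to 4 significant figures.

h_f ≈ 7.921×10^-4 m

Cross-sectional area A = πD²/4 = π(0.03203)²/4 = 0.0008058 m²; mean velocity V = Q/A = 4.034e-05/0.0008058 = 0.05006 m/s.
Reynolds number Re = ρVD/μ = 792.5 · 0.05006 · 0.03203 / 0.00128 = 992.8.
Re < 2300 → laminar flow, so f = 64/Re = 64/992.8 = 0.06446 (the turbulent correlation is not needed).
Darcy-Weisbach: ΔP = f(L/D)(ρV²/2) = 0.06446·(3.081/0.03203)·(792.5·0.05006²/2) = 0.06446·96.19·0.9932 = 6.158 Pa.
Head loss h_f = ΔP/(ρg) = 6.158/(792.5·9.81) = 7.921×10^-4 m.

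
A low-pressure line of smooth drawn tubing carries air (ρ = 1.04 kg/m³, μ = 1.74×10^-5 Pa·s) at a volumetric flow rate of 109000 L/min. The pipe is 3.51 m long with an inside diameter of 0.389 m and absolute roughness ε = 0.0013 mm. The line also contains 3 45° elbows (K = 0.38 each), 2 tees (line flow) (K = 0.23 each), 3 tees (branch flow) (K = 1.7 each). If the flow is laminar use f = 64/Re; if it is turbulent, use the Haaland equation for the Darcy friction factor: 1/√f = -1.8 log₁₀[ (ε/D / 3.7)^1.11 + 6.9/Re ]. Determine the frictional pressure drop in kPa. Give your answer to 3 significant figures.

ΔP ≈ 0.829 kPa

Q = 109000 L/min = 109000/60000 = 1.817 m³/s.
Cross-sectional area A = πD²/4 = π(0.389)²/4 = 0.1188 m²; mean velocity V = Q/A = 1.817/0.1188 = 15.29 m/s.
Reynolds number Re = ρVD/μ = 1.04 · 15.29 · 0.389 / 1.74e-05 = 3.554e+05.
Re > 4000 → turbulent. Relative roughness ε/D = 1.3e-06/0.389 = 3.34e-06. Haaland: 1/√f = -1.8 log₁₀[(3.34e-06/3.7)^1.11 + 6.9/3.554e+05] = -1.8 log₁₀[1.95e-07 + 1.94e-05] = 8.474, so f = 0.01393.
Total minor-loss coefficient ΣK = 3·0.38 + 2·0.23 + 3·1.7 = 6.7.
ΔP = [f·L/D + ΣK]·(ρV²/2) = [0.01393·3.51/0.389 + 6.7]·(1.04·15.29²/2) = [0.1257 + 6.7]·121.5 = 829.3 Pa.
ΔP = 829.3 Pa = 0.829 kPa.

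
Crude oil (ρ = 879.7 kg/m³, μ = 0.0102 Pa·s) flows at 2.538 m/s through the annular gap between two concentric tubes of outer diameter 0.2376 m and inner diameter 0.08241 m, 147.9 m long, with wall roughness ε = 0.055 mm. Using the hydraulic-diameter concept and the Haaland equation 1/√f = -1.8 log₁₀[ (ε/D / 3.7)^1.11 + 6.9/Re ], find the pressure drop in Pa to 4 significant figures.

Hydraulic diameter D_h = 4A/P = D_o - D_i = 0.2376 - 0.08241 = 0.1552 m.
Re = ρVD_h/μ = 879.7·2.538·0.1552/0.0102 = 3.397e+04.
ε/D_h = 5.5e-05/0.1552 = 0.000354; Haaland gives 1/√f = -1.8 log₁₀[3.46e-05+0.000203] = 6.523, so f = 0.0235.
ΔP = f(L/D_h)(ρV²/2) = 0.0235·147.9/0.1552·2833 = 6.346e+04 Pa.

ΔP ≈ 63460 Pa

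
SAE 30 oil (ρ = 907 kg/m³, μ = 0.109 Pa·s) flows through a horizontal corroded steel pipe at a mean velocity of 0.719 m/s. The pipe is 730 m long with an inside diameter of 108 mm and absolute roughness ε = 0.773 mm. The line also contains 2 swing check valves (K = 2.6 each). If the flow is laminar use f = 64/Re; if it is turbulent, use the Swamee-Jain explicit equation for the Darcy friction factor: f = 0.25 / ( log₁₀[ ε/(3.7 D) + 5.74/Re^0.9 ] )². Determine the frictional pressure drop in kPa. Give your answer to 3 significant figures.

Reynolds number Re = ρVD/μ = 907 · 0.719 · 0.108 / 0.109 = 646.2.
Re < 2300 → laminar flow, so f = 64/Re = 64/646.2 = 0.09905 (the turbulent correlation is not needed).
Total minor-loss coefficient ΣK = 2·2.6 = 5.2.
ΔP = [f·L/D + ΣK]·(ρV²/2) = [0.09905·730/0.108 + 5.2]·(907·0.719²/2) = [669.5 + 5.2]·234.4 = 1.582e+05 Pa.
ΔP = 1.582e+05 Pa = 158 kPa.

ΔP ≈ 158 kPa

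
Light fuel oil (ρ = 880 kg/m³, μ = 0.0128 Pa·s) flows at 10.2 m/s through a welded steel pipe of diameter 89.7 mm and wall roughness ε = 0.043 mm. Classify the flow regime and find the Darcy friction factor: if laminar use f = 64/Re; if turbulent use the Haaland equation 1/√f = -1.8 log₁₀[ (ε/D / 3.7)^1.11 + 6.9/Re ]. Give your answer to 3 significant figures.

f ≈ 0.0214

Re = ρVD/μ = 880·10.2·0.0897/0.0128 = 6.29e+04.
Re > 4000 → turbulent. ε/D = 4.3e-05/0.0897 = 0.000479; Haaland: 1/√f = -1.8 log₁₀[4.84e-05 + 0.00011] = 6.842, so f = 0.02136.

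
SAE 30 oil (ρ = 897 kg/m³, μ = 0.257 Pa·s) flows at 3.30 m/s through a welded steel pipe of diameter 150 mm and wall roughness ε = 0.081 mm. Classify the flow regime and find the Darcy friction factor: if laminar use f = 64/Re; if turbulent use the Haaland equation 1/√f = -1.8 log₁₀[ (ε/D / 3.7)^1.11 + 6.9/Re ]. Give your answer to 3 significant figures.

Re = ρVD/μ = 897·3.3·0.15/0.257 = 1728.
Re < 2300 → laminar, so f = 64/Re = 0.03704 (roughness is irrelevant in laminar flow).

f ≈ 0.0370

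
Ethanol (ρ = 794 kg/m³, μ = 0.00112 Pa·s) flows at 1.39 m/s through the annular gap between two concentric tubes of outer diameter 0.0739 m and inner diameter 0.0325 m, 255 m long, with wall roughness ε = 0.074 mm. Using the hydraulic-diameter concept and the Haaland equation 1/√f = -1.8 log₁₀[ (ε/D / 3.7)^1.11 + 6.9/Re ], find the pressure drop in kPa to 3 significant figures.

ΔP ≈ 124 kPa

Hydraulic diameter D_h = 4A/P = D_o - D_i = 0.0739 - 0.0325 = 0.0414 m.
Re = ρVD_h/μ = 794·1.39·0.0414/0.00112 = 4.08e+04.
ε/D_h = 7.4e-05/0.0414 = 0.00179; Haaland gives 1/√f = -1.8 log₁₀[0.000209+0.000169] = 6.161, so f = 0.02634.
ΔP = f(L/D_h)(ρV²/2) = 0.02634·255/0.0414·767 = 1.245e+05 Pa.
ΔP = 124 kPa.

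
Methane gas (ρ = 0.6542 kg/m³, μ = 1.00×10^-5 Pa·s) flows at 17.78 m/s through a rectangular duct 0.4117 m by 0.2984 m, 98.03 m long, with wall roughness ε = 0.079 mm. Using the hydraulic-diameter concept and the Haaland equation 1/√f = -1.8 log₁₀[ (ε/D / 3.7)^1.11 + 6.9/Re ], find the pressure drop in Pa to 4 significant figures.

ΔP ≈ 463.7 Pa

Hydraulic diameter D_h = 4A/P = 4·(0.4117·0.2984)/(2·(0.4117+0.2984)) = 0.4914/1.42 = 0.346 m.
Re = ρVD_h/μ = 0.6542·17.78·0.346/1e-05 = 4.025e+05.
ε/D_h = 7.9e-05/0.346 = 0.000228; Haaland gives 1/√f = -1.8 log₁₀[2.12e-05+1.71e-05] = 7.948, so f = 0.01583.
ΔP = f(L/D_h)(ρV²/2) = 0.01583·98.03/0.346·103.4 = 463.7 Pa.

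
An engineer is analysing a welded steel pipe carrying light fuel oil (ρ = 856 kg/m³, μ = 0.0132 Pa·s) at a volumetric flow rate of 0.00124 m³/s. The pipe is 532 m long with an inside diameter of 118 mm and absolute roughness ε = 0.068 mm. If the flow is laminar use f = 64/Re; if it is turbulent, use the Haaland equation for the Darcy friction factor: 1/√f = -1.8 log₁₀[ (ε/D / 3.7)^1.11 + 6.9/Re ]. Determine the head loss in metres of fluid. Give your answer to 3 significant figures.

Cross-sectional area A = πD²/4 = π(0.118)²/4 = 0.01094 m²; mean velocity V = Q/A = 0.00124/0.01094 = 0.1134 m/s.
Reynolds number Re = ρVD/μ = 856 · 0.1134 · 0.118 / 0.0132 = 867.7.
Re < 2300 → laminar flow, so f = 64/Re = 64/867.7 = 0.07376 (the turbulent correlation is not needed).
Darcy-Weisbach: ΔP = f(L/D)(ρV²/2) = 0.07376·(532/0.118)·(856·0.1134²/2) = 0.07376·4508·5.503 = 1830 Pa.
Head loss h_f = ΔP/(ρg) = 1830/(856·9.81) = 0.218 m.

h_f ≈ 0.218 m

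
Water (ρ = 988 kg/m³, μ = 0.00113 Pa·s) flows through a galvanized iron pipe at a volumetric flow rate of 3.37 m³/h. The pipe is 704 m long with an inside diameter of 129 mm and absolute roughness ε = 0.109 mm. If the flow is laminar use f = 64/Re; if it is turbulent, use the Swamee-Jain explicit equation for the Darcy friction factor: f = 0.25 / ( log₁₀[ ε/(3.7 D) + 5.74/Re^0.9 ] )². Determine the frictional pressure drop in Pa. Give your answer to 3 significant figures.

ΔP ≈ 473 Pa

Q = 3.37 m³/h = 3.37/3600 = 0.0009361 m³/s.
Cross-sectional area A = πD²/4 = π(0.129)²/4 = 0.01307 m²; mean velocity V = Q/A = 0.0009361/0.01307 = 0.07162 m/s.
Reynolds number Re = ρVD/μ = 988 · 0.07162 · 0.129 / 0.00113 = 8078.
Re > 4000 → turbulent. Relative roughness ε/D = 0.000109/0.129 = 0.000845. Swamee-Jain: f = 0.25/(log₁₀[0.000845/3.7 + 5.74/8078^0.9])² = 0.25/(log₁₀[0.000228 + 0.00175])² = 0.25/(-2.704)² = 0.03418.
Darcy-Weisbach: ΔP = f(L/D)(ρV²/2) = 0.03418·(704/0.129)·(988·0.07162²/2) = 0.03418·5457·2.534 = 472.8 Pa.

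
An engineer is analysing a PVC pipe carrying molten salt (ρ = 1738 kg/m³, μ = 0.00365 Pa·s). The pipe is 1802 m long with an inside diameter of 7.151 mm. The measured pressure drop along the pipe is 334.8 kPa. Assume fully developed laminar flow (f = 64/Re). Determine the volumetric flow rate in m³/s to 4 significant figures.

For laminar flow, f = 64/Re with Re = ρVD/μ, so Darcy-Weisbach reduces to ΔP = 32μLV/D². Solving for V: V = ΔP·D²/(32μL) = 3.348e+05·(0.007151)²/(32·0.00365·1802) = 0.08134 m/s.
Check: Re = ρVD/μ = 1738·0.08134·0.007151/0.00365 = 277 < 2300, so the laminar assumption holds.
Q = V·A = 0.08134·(π/4·0.007151²) = 3.267e-06 m³/s = 3.267×10^-6 m³/s.

Q ≈ 3.267×10^-6 m³/s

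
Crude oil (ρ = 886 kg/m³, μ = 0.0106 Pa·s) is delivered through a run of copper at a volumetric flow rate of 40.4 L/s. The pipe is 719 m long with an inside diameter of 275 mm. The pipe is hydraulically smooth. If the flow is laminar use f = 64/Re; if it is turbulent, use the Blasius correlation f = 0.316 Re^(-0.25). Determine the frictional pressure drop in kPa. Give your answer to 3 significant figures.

Q = 40.4 L/s = 40.4/1000 = 0.0404 m³/s.
Cross-sectional area A = πD²/4 = π(0.275)²/4 = 0.0594 m²; mean velocity V = Q/A = 0.0404/0.0594 = 0.6802 m/s.
Reynolds number Re = ρVD/μ = 886 · 0.6802 · 0.275 / 0.0106 = 1.563e+04.
Re > 4000 → turbulent. Smooth-pipe (Blasius): f = 0.316 Re^(-0.25) = 0.316/(1.563e+04)^0.25 = 0.02826.
Darcy-Weisbach: ΔP = f(L/D)(ρV²/2) = 0.02826·(719/0.275)·(886·0.6802²/2) = 0.02826·2615·205 = 1.514e+04 Pa.
ΔP = 1.514e+04 Pa = 15.1 kPa.

ΔP ≈ 15.1 kPa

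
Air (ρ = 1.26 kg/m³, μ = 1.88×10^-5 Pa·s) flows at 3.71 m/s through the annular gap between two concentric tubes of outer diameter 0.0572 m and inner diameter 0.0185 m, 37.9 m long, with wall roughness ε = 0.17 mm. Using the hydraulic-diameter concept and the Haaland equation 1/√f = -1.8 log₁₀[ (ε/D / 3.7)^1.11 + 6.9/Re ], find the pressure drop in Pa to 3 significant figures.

Hydraulic diameter D_h = 4A/P = D_o - D_i = 0.0572 - 0.0185 = 0.0387 m.
Re = ρVD_h/μ = 1.26·3.71·0.0387/1.88e-05 = 9623.
ε/D_h = 0.00017/0.0387 = 0.00439; Haaland gives 1/√f = -1.8 log₁₀[0.000566+0.000717] = 5.205, so f = 0.03691.
ΔP = f(L/D_h)(ρV²/2) = 0.03691·37.9/0.0387·8.671 = 313.4 Pa.

ΔP ≈ 313 Pa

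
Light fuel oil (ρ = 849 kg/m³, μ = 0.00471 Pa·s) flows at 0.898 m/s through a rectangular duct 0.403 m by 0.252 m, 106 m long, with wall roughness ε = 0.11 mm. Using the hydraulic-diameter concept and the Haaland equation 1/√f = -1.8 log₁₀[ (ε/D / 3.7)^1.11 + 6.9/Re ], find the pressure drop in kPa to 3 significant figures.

ΔP ≈ 2.55 kPa

Hydraulic diameter D_h = 4A/P = 4·(0.403·0.252)/(2·(0.403+0.252)) = 0.4062/1.31 = 0.3101 m.
Re = ρVD_h/μ = 849·0.898·0.3101/0.00471 = 5.019e+04.
ε/D_h = 0.00011/0.3101 = 0.000355; Haaland gives 1/√f = -1.8 log₁₀[3.46e-05+0.000137] = 6.776, so f = 0.02178.
ΔP = f(L/D_h)(ρV²/2) = 0.02178·106/0.3101·342.3 = 2549 Pa.
ΔP = 2.55 kPa.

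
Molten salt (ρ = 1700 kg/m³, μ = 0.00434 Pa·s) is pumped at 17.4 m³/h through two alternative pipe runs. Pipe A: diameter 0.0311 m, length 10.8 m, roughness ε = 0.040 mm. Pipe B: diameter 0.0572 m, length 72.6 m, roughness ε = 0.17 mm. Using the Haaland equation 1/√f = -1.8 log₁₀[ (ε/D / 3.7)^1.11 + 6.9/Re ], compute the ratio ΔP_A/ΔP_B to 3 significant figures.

ΔP_A/ΔP_B ≈ 2.55

Pipe A: V = Q/A = 0.004833/0.0007596 = 6.363 m/s; Re = 7.751e+04; ε/D = 0.00129; Haaland → f = 0.02341; ΔP_A = f(L/D)(ρV²/2) = 2.797e+05 Pa.
Pipe B: V = Q/A = 0.004833/0.00257 = 1.881 m/s; Re = 4.214e+04; ε/D = 0.00297; Haaland → f = 0.02877; ΔP_B = f(L/D)(ρV²/2) = 1.098e+05 Pa.
ΔP_A/ΔP_B = 2.797e+05/1.098e+05 = 2.55.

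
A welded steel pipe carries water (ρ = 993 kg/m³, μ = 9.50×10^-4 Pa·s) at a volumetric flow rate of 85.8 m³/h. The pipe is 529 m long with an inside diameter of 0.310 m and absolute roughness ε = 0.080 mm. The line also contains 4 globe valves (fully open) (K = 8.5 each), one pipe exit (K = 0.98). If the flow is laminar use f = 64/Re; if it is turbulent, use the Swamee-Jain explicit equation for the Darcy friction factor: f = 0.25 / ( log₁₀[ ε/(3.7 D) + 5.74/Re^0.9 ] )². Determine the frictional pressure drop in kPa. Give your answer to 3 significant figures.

ΔP ≈ 3.36 kPa

Q = 85.8 m³/h = 85.8/3600 = 0.02383 m³/s.
Cross-sectional area A = πD²/4 = π(0.31)²/4 = 0.07548 m²; mean velocity V = Q/A = 0.02383/0.07548 = 0.3158 m/s.
Reynolds number Re = ρVD/μ = 993 · 0.3158 · 0.31 / 0.00095 = 1.023e+05.
Re > 4000 → turbulent. Relative roughness ε/D = 8e-05/0.31 = 0.000258. Swamee-Jain: f = 0.25/(log₁₀[0.000258/3.7 + 5.74/1.023e+05^0.9])² = 0.25/(log₁₀[6.97e-05 + 0.000178])² = 0.25/(-3.606)² = 0.01922.
Total minor-loss coefficient ΣK = 4·8.5 + 1·0.98 = 35.
ΔP = [f·L/D + ΣK]·(ρV²/2) = [0.01922·529/0.31 + 35]·(993·0.3158²/2) = [32.8 + 35]·49.51 = 3356 Pa.
ΔP = 3356 Pa = 3.36 kPa.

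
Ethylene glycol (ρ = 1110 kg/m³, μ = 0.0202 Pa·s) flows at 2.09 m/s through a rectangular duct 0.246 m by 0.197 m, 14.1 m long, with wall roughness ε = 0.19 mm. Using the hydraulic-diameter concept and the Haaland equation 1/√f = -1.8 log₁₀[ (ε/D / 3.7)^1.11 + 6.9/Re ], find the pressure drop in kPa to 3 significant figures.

Hydraulic diameter D_h = 4A/P = 4·(0.246·0.197)/(2·(0.246+0.197)) = 0.1938/0.886 = 0.2188 m.
Re = ρVD_h/μ = 1110·2.09·0.2188/0.0202 = 2.513e+04.
ε/D_h = 0.00019/0.2188 = 0.000868; Haaland gives 1/√f = -1.8 log₁₀[9.36e-05+0.000275] = 6.181, so f = 0.02617.
ΔP = f(L/D_h)(ρV²/2) = 0.02617·14.1/0.2188·2424 = 4089 Pa.
ΔP = 4.09 kPa.

ΔP ≈ 4.09 kPa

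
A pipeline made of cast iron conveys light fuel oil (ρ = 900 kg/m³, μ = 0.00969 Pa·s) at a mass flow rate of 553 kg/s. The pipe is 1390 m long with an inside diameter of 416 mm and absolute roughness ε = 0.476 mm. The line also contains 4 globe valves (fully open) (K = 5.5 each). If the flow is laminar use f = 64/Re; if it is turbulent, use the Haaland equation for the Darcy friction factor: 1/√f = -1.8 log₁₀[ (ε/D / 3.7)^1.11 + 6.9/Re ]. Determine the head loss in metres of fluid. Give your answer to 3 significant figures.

A = πD²/4 = π(0.416)²/4 = 0.1359 m²; mean velocity V = ṁ/(ρA) = 553/(900 · 0.1359) = 4.521 m/s.
Reynolds number Re = ρVD/μ = 900 · 4.521 · 0.416 / 0.00969 = 1.747e+05.
Re > 4000 → turbulent. Relative roughness ε/D = 0.000476/0.416 = 0.00114. Haaland: 1/√f = -1.8 log₁₀[(0.00114/3.7)^1.11 + 6.9/1.747e+05] = -1.8 log₁₀[0.000127 + 3.95e-05] = 6.801, so f = 0.02162.
Total minor-loss coefficient ΣK = 4·5.5 = 22.
ΔP = [f·L/D + ΣK]·(ρV²/2) = [0.02162·1390/0.416 + 22]·(900·4.521²/2) = [72.24 + 22]·9197 = 8.667e+05 Pa.
Head loss h_f = ΔP/(ρg) = 8.667e+05/(900·9.81) = 98.2 m.

h_f ≈ 98.2 m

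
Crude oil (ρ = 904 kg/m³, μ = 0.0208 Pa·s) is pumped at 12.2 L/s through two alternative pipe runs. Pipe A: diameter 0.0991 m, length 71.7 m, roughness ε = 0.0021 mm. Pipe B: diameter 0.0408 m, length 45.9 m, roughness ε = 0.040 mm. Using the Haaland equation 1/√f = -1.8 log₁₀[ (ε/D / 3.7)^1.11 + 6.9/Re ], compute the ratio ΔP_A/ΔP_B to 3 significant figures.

Pipe A: V = Q/A = 0.0122/0.007713 = 1.582 m/s; Re = 6812; ε/D = 2.12e-05; Haaland → f = 0.03444; ΔP_A = f(L/D)(ρV²/2) = 2.817e+04 Pa.
Pipe B: V = Q/A = 0.0122/0.001307 = 9.331 m/s; Re = 1.655e+04; ε/D = 0.00098; Haaland → f = 0.02868; ΔP_B = f(L/D)(ρV²/2) = 1.27e+06 Pa.
ΔP_A/ΔP_B = 2.817e+04/1.27e+06 = 0.0222.

ΔP_A/ΔP_B ≈ 0.0222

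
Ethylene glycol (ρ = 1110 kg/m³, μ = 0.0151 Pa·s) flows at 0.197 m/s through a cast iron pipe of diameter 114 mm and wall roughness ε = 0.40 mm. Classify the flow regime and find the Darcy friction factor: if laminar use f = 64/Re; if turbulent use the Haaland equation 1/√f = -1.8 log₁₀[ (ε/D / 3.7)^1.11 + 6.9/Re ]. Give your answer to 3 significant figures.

f ≈ 0.0388

Re = ρVD/μ = 1110·0.197·0.114/0.0151 = 1651.
Re < 2300 → laminar, so f = 64/Re = 0.03877 (roughness is irrelevant in laminar flow).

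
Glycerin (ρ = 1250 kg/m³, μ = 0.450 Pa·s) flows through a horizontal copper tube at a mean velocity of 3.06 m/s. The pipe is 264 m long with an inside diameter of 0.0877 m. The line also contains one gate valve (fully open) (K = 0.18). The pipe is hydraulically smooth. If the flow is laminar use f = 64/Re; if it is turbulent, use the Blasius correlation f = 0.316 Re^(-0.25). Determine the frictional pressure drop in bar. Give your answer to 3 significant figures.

ΔP ≈ 15.1 bar

Reynolds number Re = ρVD/μ = 1250 · 3.06 · 0.0877 / 0.45 = 745.4.
Re < 2300 → laminar flow, so f = 64/Re = 64/745.4 = 0.08585 (the turbulent correlation is not needed).
Total minor-loss coefficient ΣK = 1·0.18 = 0.18.
ΔP = [f·L/D + ΣK]·(ρV²/2) = [0.08585·264/0.0877 + 0.18]·(1250·3.06²/2) = [258.4 + 0.18]·5852 = 1.514e+06 Pa.
ΔP = 1.514e+06 Pa = 15.1 bar.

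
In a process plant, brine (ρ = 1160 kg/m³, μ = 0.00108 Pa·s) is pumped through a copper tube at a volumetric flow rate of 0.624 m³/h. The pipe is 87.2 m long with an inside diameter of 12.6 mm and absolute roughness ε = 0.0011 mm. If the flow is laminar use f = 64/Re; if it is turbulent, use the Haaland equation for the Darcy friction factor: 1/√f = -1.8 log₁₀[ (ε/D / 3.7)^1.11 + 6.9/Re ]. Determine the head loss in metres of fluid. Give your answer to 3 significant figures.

Q = 0.624 m³/h = 0.624/3600 = 0.0001733 m³/s.
Cross-sectional area A = πD²/4 = π(0.0126)²/4 = 0.0001247 m²; mean velocity V = Q/A = 0.0001733/0.0001247 = 1.39 m/s.
Reynolds number Re = ρVD/μ = 1160 · 1.39 · 0.0126 / 0.00108 = 1.881e+04.
Re > 4000 → turbulent. Relative roughness ε/D = 1.1e-06/0.0126 = 8.73e-05. Haaland: 1/√f = -1.8 log₁₀[(8.73e-05/3.7)^1.11 + 6.9/1.881e+04] = -1.8 log₁₀[7.31e-06 + 0.000367] = 6.169, so f = 0.02628.
Darcy-Weisbach: ΔP = f(L/D)(ρV²/2) = 0.02628·(87.2/0.0126)·(1160·1.39²/2) = 0.02628·6921·1121 = 2.038e+05 Pa.
Head loss h_f = ΔP/(ρg) = 2.038e+05/(1160·9.81) = 17.9 m.

h_f ≈ 17.9 m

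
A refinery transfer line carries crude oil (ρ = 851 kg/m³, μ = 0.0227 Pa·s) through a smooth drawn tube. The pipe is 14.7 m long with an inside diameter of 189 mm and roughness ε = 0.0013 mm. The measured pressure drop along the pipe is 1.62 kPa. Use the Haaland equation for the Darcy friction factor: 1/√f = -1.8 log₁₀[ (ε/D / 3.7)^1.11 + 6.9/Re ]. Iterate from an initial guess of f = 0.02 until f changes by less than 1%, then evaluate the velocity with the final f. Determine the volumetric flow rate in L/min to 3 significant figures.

Rearranging Darcy-Weisbach: V = √(2·ΔP·D/(f·L·ρ)). With ε/D = 1.3e-06/0.189 = 6.88e-06, iterate starting from f = 0.02:
  f = 0.02 → V = √(2·1620·0.189/(0.02·14.7·851)) = 1.564 m/s; Re = ρVD/μ = 1.108e+04; f → 0.03004
  f = 0.03004 → V = 1.277 m/s; Re = 9045; f → 0.03176
  f = 0.03176 → V = 1.241 m/s; Re = 8796; f → 0.03201
Converged (Δf/f < 1%). With the final f = 0.03201: V = √(2·1620·0.189/(0.03201·14.7·851)) = 1.237 m/s.
Q = V·A = 1.237·(π/4·0.189²) = 0.03469 m³/s = 2080 L/min.

Q ≈ 2080 L/min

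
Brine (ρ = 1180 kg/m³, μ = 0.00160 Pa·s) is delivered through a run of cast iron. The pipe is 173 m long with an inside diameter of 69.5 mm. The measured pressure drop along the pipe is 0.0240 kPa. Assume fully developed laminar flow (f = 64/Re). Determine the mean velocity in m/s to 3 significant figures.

For laminar flow, f = 64/Re with Re = ρVD/μ, so Darcy-Weisbach reduces to ΔP = 32μLV/D². Solving for V: V = ΔP·D²/(32μL) = 24·(0.0695)²/(32·0.0016·173) = 0.01309 m/s.
Check: Re = ρVD/μ = 1180·0.01309·0.0695/0.0016 = 670.8 < 2300, so the laminar assumption holds.

V ≈ 0.0131 m/s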